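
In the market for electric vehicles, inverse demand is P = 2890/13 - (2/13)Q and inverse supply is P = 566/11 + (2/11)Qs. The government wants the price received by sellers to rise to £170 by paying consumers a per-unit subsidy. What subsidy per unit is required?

Required subsidy s = £48 per unit

At a seller price of 170, quantity supplied is -283 + 5.5·170 = 652.
Buyers absorb 652 only when they pay Pb = 2890/13 − (2/13)·652 = 122.
s = Ps − Pb = 170 − 122 = 48.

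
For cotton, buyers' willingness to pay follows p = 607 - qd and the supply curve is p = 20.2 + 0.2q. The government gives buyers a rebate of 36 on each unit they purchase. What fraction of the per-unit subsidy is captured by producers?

Pre-subsidy: 607 - q = 20.2 + 0.2q gives q* = 489 and p* = 118.
With the rebate, buyers effectively pay pb = ps − 36, where ps is the price sellers receive.
On the curves, pb = 607 - q and ps = 20.2 + 0.2q; the wedge ps − pb = 36 gives 20.2 + 0.2q − (607 - q) = 36, so q' = 519.
Then pb = 607 − 1·519 = 88 and ps = 20.2 + 0.2·519 = 124.
Buyers' price falls by p* − pb = 118 − 88 = 30; sellers' price rises by ps − p* = 124 − 118 = 6.
So producers capture 6/36 = 1/6 of each unit of subsidy.

Producer share = 1/6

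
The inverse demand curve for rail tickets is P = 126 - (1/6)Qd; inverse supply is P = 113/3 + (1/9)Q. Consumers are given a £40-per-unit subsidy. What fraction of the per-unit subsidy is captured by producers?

Producer share = 0.4

Pre-subsidy: 126 - (1/6)Q = 113/3 + (1/9)Q gives Q* = 318 and P* = 73.
With the rebate, buyers effectively pay Pb = Ps − 40, where Ps is the price sellers receive.
On the curves, Pb = 126 - (1/6)Q and Ps = 113/3 + (1/9)Q; the wedge Ps − Pb = 40 gives 113/3 + (1/9)Q − (126 - (1/6)Q) = 40, so Q' = 462.
Then Pb = 126 − (1/6)·462 = 49 and Ps = 113/3 + (1/9)·462 = 89.
Buyers' price falls by P* − Pb = 73 − 49 = 24; sellers' price rises by Ps − P* = 89 − 73 = 16.
So producers capture 16/40 = 0.4 of each unit of subsidy.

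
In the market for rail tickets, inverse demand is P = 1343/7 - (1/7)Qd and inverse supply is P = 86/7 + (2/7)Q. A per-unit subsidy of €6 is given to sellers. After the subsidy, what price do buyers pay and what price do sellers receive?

Buyers pay €130; sellers receive €136

Pre-subsidy: 1343/7 - (1/7)Q = 86/7 + (2/7)Q gives Q* = 419 and P* = 132.
With the subsidy, sellers receive Ps = Pb + 6 for each unit, where Pb is the price buyers pay.
On the curves, Pb = 1343/7 - (1/7)Q and Ps = 86/7 + (2/7)Q; the wedge Ps − Pb = 6 gives 86/7 + (2/7)Q − (1343/7 - (1/7)Q) = 6, so Q' = 433.
Then Pb = 1343/7 − (1/7)·433 = 130 and Ps = 86/7 + (2/7)·433 = 136.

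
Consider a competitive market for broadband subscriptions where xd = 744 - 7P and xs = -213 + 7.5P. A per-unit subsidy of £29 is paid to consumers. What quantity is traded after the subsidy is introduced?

x' = 387

Pre-subsidy: 744 - 7P = -213 + 7.5P gives P* = 66, x* = 282.
With the rebate, buyers effectively pay Pb = Ps − 29, where Ps is the price sellers receive.
Demand in terms of Ps becomes xd = 744 − 7(Ps − 29) = 947 - 7Ps. Setting this equal to supply: 947 - 7Ps = -213 + 7.5Ps, so Ps = 80.
Buyers pay Pb = 80 − 29 = 51; x' = -213 + 7.5·80 = 387.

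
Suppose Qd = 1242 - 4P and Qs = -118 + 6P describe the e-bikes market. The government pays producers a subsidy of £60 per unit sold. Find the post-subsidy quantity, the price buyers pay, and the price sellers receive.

Q' = 842; buyers pay £100; sellers receive £160

Pre-subsidy: 1242 - 4P = -118 + 6P gives P* = 136, Q* = 698.
With the subsidy, sellers receive Ps = Pb + 60 for each unit, where Pb is the price buyers pay.
Supply in terms of Pb becomes Qs = -118 + 6(Pb + 60) = 242 + 6Pb. Setting this equal to demand: 1242 - 4Pb = 242 + 6Pb, so Pb = 100.
Sellers receive Ps = 100 + 60 = 160; Q' = 1242 − 4·100 = 842.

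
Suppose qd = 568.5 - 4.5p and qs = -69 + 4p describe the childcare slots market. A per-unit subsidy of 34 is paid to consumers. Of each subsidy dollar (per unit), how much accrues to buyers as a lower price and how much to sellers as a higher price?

Pre-subsidy: 568.5 - 4.5p = -69 + 4p gives p* = 75, q* = 231.
With the rebate, buyers effectively pay pb = ps − 34, where ps is the price sellers receive.
Demand in terms of ps becomes qd = 568.5 − 4.5(ps − 34) = 721.5 - 4.5ps. Setting this equal to supply: 721.5 - 4.5ps = -69 + 4ps, so ps = 93.
Buyers pay pb = 93 − 34 = 59; q' = -69 + 4·93 = 303.
Buyers' price falls by p* − pb = 75 − 59 = 16; sellers' price rises by ps − p* = 93 − 75 = 18.

Buyers gain 16 per unit; sellers gain 18 per unit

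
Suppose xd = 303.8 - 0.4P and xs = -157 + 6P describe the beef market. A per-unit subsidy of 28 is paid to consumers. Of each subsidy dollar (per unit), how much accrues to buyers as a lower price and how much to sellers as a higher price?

Pre-subsidy: 303.8 - 0.4P = -157 + 6P gives P* = 72, x* = 275.
With the rebate, buyers effectively pay Pb = Ps − 28, where Ps is the price sellers receive.
Demand in terms of Ps becomes xd = 303.8 − 0.4(Ps − 28) = 315 - 0.4Ps. Setting this equal to supply: 315 - 0.4Ps = -157 + 6Ps, so Ps = 73.75.
Buyers pay Pb = 73.75 − 28 = 45.75; x' = -157 + 6·73.75 = 285.5.
Buyers' price falls by P* − Pb = 72 − 45.75 = 26.25; sellers' price rises by Ps − P* = 73.75 − 72 = 1.75.

Buyers gain 26.25 per unit; sellers gain 1.75 per unit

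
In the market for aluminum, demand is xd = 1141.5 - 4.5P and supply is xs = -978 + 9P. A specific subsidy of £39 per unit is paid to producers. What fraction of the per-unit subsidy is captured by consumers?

Consumer share = 2/3

Pre-subsidy: 1141.5 - 4.5P = -978 + 9P gives P* = 157, x* = 435.
With the subsidy, sellers receive Ps = Pb + 39 for each unit, where Pb is the price buyers pay.
Supply in terms of Pb becomes xs = -978 + 9(Pb + 39) = -627 + 9Pb. Setting this equal to demand: 1141.5 - 4.5Pb = -627 + 9Pb, so Pb = 131.
Sellers receive Ps = 131 + 39 = 170; x' = 1141.5 − 4.5·131 = 552.
Buyers' price falls by P* − Pb = 157 − 131 = 26; sellers' price rises by Ps − P* = 170 − 157 = 13.
So consumers capture 26/39 = 2/3 of each unit of subsidy.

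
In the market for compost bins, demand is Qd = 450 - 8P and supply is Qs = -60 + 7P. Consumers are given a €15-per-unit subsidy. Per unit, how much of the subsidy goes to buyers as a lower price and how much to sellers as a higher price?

Pre-subsidy: 450 - 8P = -60 + 7P gives P* = 34, Q* = 178.
With the rebate, buyers effectively pay Pb = Ps − 15, where Ps is the price sellers receive.
Demand in terms of Ps becomes Qd = 450 − 8(Ps − 15) = 570 - 8Ps. Setting this equal to supply: 570 - 8Ps = -60 + 7Ps, so Ps = 42.
Buyers pay Pb = 42 − 15 = 27; Q' = -60 + 7·42 = 234.
Buyers' price falls by P* − Pb = 34 − 27 = 7; sellers' price rises by Ps − P* = 42 − 34 = 8.

Buyers gain €7 per unit; sellers gain €8 per unit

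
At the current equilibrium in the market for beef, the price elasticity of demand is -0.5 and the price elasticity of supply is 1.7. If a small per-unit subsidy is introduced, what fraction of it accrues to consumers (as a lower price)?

Consumer share = 17/22

For a small subsidy around the equilibrium, the benefit split depends on the relative slopes, which at a point are proportional to the elasticities.
Buyer share = εs/(εs + |εd|) = 1.7/(1.7 + 0.5) = 17/22; seller share = |εd|/(εs + |εd|) = 5/22.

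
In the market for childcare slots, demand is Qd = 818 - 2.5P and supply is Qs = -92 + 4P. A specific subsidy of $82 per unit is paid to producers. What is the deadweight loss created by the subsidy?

Pre-subsidy: 818 - 2.5P = -92 + 4P gives P* = 140, Q* = 468.
With the subsidy, sellers receive Ps = Pb + 82 for each unit, where Pb is the price buyers pay.
Supply in terms of Pb becomes Qs = -92 + 4(Pb + 82) = 236 + 4Pb. Setting this equal to demand: 818 - 2.5Pb = 236 + 4Pb, so Pb = 1164/13.
Sellers receive Ps = 1164/13 + 82 = 2230/13; Q' = 818 − 2.5·(1164/13) = 7724/13.
The subsidy expands output by 7724/13 − 468 = 1640/13 past the efficient level; on those units the gap between marginal cost and willingness to pay runs from 0 up to 82.
DWL = ½ × 82 × 1640/13 = 67240/13.

Deadweight loss = 67240/13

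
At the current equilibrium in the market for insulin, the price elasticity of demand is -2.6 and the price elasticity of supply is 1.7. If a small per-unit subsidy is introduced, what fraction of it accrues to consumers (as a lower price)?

Consumer share = 17/43

For a small subsidy around the equilibrium, the benefit split depends on the relative slopes, which at a point are proportional to the elasticities.
Buyer share = εs/(εs + |εd|) = 1.7/(1.7 + 2.6) = 17/43; seller share = |εd|/(εs + |εd|) = 26/43.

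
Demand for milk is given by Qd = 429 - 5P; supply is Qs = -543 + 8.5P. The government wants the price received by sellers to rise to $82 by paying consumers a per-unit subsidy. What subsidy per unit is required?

At a seller price of 82, quantity supplied is -543 + 8.5·82 = 154.
Buyers absorb 154 only when they pay Pb with 429 − 5·Pb = 154, i.e. Pb = 55.
s = Ps − Pb = 82 − 55 = 27.

Required subsidy s = $27 per unit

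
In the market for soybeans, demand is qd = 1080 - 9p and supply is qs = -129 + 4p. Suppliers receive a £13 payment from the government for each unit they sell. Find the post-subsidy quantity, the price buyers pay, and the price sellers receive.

q' = 279; buyers pay £89; sellers receive £102

Pre-subsidy: 1080 - 9p = -129 + 4p gives p* = 93, q* = 243.
With the subsidy, sellers receive ps = pb + 13 for each unit, where pb is the price buyers pay.
Supply in terms of pb becomes qs = -129 + 4(pb + 13) = -77 + 4pb. Setting this equal to demand: 1080 - 9pb = -77 + 4pb, so pb = 89.
Sellers receive ps = 89 + 13 = 102; q' = 1080 − 9·89 = 279.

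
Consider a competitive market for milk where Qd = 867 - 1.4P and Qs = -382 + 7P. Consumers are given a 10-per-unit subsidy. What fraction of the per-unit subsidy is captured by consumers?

Consumer share = 5/6

Pre-subsidy: 867 - 1.4P = -382 + 7P gives P* = 6245/42, Q* = 3953/6.
With the rebate, buyers effectively pay Pb = Ps − 10, where Ps is the price sellers receive.
Demand in terms of Ps becomes Qd = 867 − 1.4(Ps − 10) = 881 - 1.4Ps. Setting this equal to supply: 881 - 1.4Ps = -382 + 7Ps, so Ps = 2105/14.
Buyers pay Pb = 2105/14 − 10 = 1965/14; Q' = -382 + 7·(2105/14) = 670.5.
Buyers' price falls by P* − Pb = 6245/42 − 1965/14 = 25/3; sellers' price rises by Ps − P* = 2105/14 − 6245/42 = 5/3.
So consumers capture (25/3)/10 = 5/6 of each unit of subsidy.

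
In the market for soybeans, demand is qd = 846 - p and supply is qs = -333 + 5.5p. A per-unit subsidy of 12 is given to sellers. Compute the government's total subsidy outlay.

Government cost = 105264/13

Pre-subsidy: 846 - p = -333 + 5.5p gives p* = 2358/13, q* = 8640/13.
With the subsidy, sellers receive ps = pb + 12 for each unit, where pb is the price buyers pay.
Supply in terms of pb becomes qs = -333 + 5.5(pb + 12) = -267 + 5.5pb. Setting this equal to demand: 846 - pb = -267 + 5.5pb, so pb = 2226/13.
Sellers receive ps = 2226/13 + 12 = 2382/13; q' = 846 − 1·(2226/13) = 8772/13.
Government outlay = subsidy × quantity = 12 × 8772/13 = 105264/13.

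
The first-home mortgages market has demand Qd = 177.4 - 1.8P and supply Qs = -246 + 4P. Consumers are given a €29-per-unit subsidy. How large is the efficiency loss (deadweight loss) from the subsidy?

Deadweight loss = €522

Pre-subsidy: 177.4 - 1.8P = -246 + 4P gives P* = 73, Q* = 46.
With the rebate, buyers effectively pay Pb = Ps − 29, where Ps is the price sellers receive.
Demand in terms of Ps becomes Qd = 177.4 − 1.8(Ps − 29) = 229.6 - 1.8Ps. Setting this equal to supply: 229.6 - 1.8Ps = -246 + 4Ps, so Ps = 82.
Buyers pay Pb = 82 − 29 = 53; Q' = -246 + 4·82 = 82.
The subsidy expands output by 82 − 46 = 36 past the efficient level; on those units the gap between marginal cost and willingness to pay runs from 0 up to 29.
DWL = ½ × 29 × 36 = 522.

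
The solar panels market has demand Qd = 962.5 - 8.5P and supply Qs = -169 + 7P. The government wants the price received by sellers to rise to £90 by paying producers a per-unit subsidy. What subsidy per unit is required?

Required subsidy s = £31 per unit

At a seller price of 90, quantity supplied is -169 + 7·90 = 461.
Buyers absorb 461 only when they pay Pb with 962.5 − 8.5·Pb = 461, i.e. Pb = 59.
s = Ps − Pb = 90 − 59 = 31.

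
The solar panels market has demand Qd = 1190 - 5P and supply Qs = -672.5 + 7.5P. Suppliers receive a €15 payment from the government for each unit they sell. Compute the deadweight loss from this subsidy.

Deadweight loss = €337.5

Pre-subsidy: 1190 - 5P = -672.5 + 7.5P gives P* = 149, Q* = 445.
With the subsidy, sellers receive Ps = Pb + 15 for each unit, where Pb is the price buyers pay.
Supply in terms of Pb becomes Qs = -672.5 + 7.5(Pb + 15) = -560 + 7.5Pb. Setting this equal to demand: 1190 - 5Pb = -560 + 7.5Pb, so Pb = 140.
Sellers receive Ps = 140 + 15 = 155; Q' = 1190 − 5·140 = 490.
The subsidy expands output by 490 − 445 = 45 past the efficient level; on those units the gap between marginal cost and willingness to pay runs from 0 up to 15.
DWL = ½ × 15 × 45 = 337.5.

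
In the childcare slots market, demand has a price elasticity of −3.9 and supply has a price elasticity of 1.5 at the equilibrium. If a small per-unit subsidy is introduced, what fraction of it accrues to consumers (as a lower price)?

For a small subsidy around the equilibrium, the benefit split depends on the relative slopes, which at a point are proportional to the elasticities.
Buyer share = εs/(εs + |εd|) = 1.5/(1.5 + 3.9) = 5/18; seller share = |εd|/(εs + |εd|) = 13/18.

Consumer share = 5/18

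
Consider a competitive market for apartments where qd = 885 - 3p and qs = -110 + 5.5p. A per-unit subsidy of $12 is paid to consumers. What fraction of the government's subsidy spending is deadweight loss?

Pre-subsidy: 885 - 3p = -110 + 5.5p gives p* = 1990/17, q* = 9075/17.
With the rebate, buyers effectively pay pb = ps − 12, where ps is the price sellers receive.
Demand in terms of ps becomes qd = 885 − 3(ps − 12) = 921 - 3ps. Setting this equal to supply: 921 - 3ps = -110 + 5.5ps, so ps = 2062/17.
Buyers pay pb = 2062/17 − 12 = 1858/17; q' = -110 + 5.5·(2062/17) = 9471/17.
ΔCS = ½(9075/17 + 9471/17)(1990/17 − 1858/17) = 1224036/289; ΔPS = ½(9075/17 + 9471/17)(2062/17 − 1990/17) = 667656/289.
Government spending = 12 × 9471/17 = 113652/17.
DWL = ½ × 12 × (9471/17 − 9075/17) = 2376/17; fraction = (2376/17) / (113652/17) = 6/287.

DWL / government spending = 6/287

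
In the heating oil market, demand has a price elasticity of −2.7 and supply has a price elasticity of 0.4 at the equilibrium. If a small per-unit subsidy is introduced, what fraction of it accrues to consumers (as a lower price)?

For a small subsidy around the equilibrium, the benefit split depends on the relative slopes, which at a point are proportional to the elasticities.
Buyer share = εs/(εs + |εd|) = 0.4/(0.4 + 2.7) = 4/31; seller share = |εd|/(εs + |εd|) = 27/31.

Consumer share = 4/31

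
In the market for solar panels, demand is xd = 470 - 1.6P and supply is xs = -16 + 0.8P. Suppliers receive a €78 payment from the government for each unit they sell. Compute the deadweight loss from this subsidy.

Pre-subsidy: 470 - 1.6P = -16 + 0.8P gives P* = 202.5, x* = 146.
With the subsidy, sellers receive Ps = Pb + 78 for each unit, where Pb is the price buyers pay.
Supply in terms of Pb becomes xs = -16 + 0.8(Pb + 78) = 46.4 + 0.8Pb. Setting this equal to demand: 470 - 1.6Pb = 46.4 + 0.8Pb, so Pb = 176.5.
Sellers receive Ps = 176.5 + 78 = 254.5; x' = 470 − 1.6·176.5 = 187.6.
The subsidy expands output by 187.6 − 146 = 41.6 past the efficient level; on those units the gap between marginal cost and willingness to pay runs from 0 up to 78.
DWL = ½ × 78 × 41.6 = 1622.4.

Deadweight loss = €1622.4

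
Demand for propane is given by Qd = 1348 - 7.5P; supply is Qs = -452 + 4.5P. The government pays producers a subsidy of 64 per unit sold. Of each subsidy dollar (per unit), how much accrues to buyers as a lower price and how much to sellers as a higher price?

Pre-subsidy: 1348 - 7.5P = -452 + 4.5P gives P* = 150, Q* = 223.
With the subsidy, sellers receive Ps = Pb + 64 for each unit, where Pb is the price buyers pay.
Supply in terms of Pb becomes Qs = -452 + 4.5(Pb + 64) = -164 + 4.5Pb. Setting this equal to demand: 1348 - 7.5Pb = -164 + 4.5Pb, so Pb = 126.
Sellers receive Ps = 126 + 64 = 190; Q' = 1348 − 7.5·126 = 403.
Buyers' price falls by P* − Pb = 150 − 126 = 24; sellers' price rises by Ps − P* = 190 − 150 = 40.

Buyers gain 24 per unit; sellers gain 40 per unit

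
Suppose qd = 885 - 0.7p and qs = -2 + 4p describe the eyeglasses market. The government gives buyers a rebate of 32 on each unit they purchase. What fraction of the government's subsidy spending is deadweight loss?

Pre-subsidy: 885 - 0.7p = -2 + 4p gives p* = 8870/47, q* = 35386/47.
With the rebate, buyers effectively pay pb = ps − 32, where ps is the price sellers receive.
Demand in terms of ps becomes qd = 885 − 0.7(ps − 32) = 907.4 - 0.7ps. Setting this equal to supply: 907.4 - 0.7ps = -2 + 4ps, so ps = 9094/47.
Buyers pay pb = 9094/47 − 32 = 7590/47; q' = -2 + 4·(9094/47) = 36282/47.
ΔCS = ½(35386/47 + 36282/47)(8870/47 − 7590/47) = 45867520/2209; ΔPS = ½(35386/47 + 36282/47)(9094/47 − 8870/47) = 8026816/2209.
Government spending = 32 × 36282/47 = 1161024/47.
DWL = ½ × 32 × (36282/47 − 35386/47) = 14336/47; fraction = (14336/47) / (1161024/47) = 224/18141.

DWL / government spending = 224/18141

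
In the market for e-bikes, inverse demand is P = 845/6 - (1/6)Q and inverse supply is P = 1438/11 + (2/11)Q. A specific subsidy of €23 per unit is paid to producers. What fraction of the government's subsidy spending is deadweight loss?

Pre-subsidy: 845/6 - (1/6)Q = 1438/11 + (2/11)Q gives Q* = 29 and P* = 136.
With the subsidy, sellers receive Ps = Pb + 23 for each unit, where Pb is the price buyers pay.
On the curves, Pb = 845/6 - (1/6)Q and Ps = 1438/11 + (2/11)Q; the wedge Ps − Pb = 23 gives 1438/11 + (2/11)Q − (845/6 - (1/6)Q) = 23, so Q' = 95.
Then Pb = 845/6 − (1/6)·95 = 125 and Ps = 1438/11 + (2/11)·95 = 148.
ΔCS = ½(29 + 95)(136 − 125) = 682; ΔPS = ½(29 + 95)(148 − 136) = 744.
Government spending = 23 × 95 = 2185.
DWL = ½ × 23 × (95 − 29) = 759; fraction = 759 / 2185 = 33/95.

DWL / government spending = 33/95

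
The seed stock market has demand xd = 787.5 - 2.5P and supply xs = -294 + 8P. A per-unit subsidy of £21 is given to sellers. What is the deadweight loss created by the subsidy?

Pre-subsidy: 787.5 - 2.5P = -294 + 8P gives P* = 103, x* = 530.
With the subsidy, sellers receive Ps = Pb + 21 for each unit, where Pb is the price buyers pay.
Supply in terms of Pb becomes xs = -294 + 8(Pb + 21) = -126 + 8Pb. Setting this equal to demand: 787.5 - 2.5Pb = -126 + 8Pb, so Pb = 87.
Sellers receive Ps = 87 + 21 = 108; x' = 787.5 − 2.5·87 = 570.
The subsidy expands output by 570 − 530 = 40 past the efficient level; on those units the gap between marginal cost and willingness to pay runs from 0 up to 21.
DWL = ½ × 21 × 40 = 420.

Deadweight loss = £420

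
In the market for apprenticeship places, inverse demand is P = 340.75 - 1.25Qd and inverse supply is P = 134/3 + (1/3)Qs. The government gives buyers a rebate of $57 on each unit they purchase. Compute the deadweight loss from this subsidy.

Deadweight loss = $1026

Pre-subsidy: 340.75 - 1.25Q = 134/3 + (1/3)Q gives Q* = 187 and P* = 107.
With the rebate, buyers effectively pay Pb = Ps − 57, where Ps is the price sellers receive.
On the curves, Pb = 340.75 - 1.25Q and Ps = 134/3 + (1/3)Q; the wedge Ps − Pb = 57 gives 134/3 + (1/3)Q − (340.75 - 1.25Q) = 57, so Q' = 223.
Then Pb = 340.75 − 1.25·223 = 62 and Ps = 134/3 + (1/3)·223 = 119.
The subsidy expands output by 223 − 187 = 36 past the efficient level; on those units the gap between marginal cost and willingness to pay runs from 0 up to 57.
DWL = ½ × 57 × 36 = 1026.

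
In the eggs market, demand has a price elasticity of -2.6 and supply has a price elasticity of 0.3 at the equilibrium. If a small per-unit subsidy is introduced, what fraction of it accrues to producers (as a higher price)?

Producer share = 26/29

For a small subsidy around the equilibrium, the benefit split depends on the relative slopes, which at a point are proportional to the elasticities.
Buyer share = εs/(εs + |εd|) = 0.3/(0.3 + 2.6) = 3/29; seller share = |εd|/(εs + |εd|) = 26/29.
So producers capture 26/29 of the subsidy.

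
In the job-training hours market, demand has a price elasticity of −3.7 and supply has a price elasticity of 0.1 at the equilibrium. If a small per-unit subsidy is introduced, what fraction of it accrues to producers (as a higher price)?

For a small subsidy around the equilibrium, the benefit split depends on the relative slopes, which at a point are proportional to the elasticities.
Buyer share = εs/(εs + |εd|) = 0.1/(0.1 + 3.7) = 1/38; seller share = |εd|/(εs + |εd|) = 37/38.
So producers capture 37/38 of the subsidy.

Producer share = 37/38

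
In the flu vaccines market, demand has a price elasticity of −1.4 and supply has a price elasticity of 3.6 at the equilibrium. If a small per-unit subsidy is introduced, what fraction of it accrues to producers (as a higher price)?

For a small subsidy around the equilibrium, the benefit split depends on the relative slopes, which at a point are proportional to the elasticities.
Buyer share = εs/(εs + |εd|) = 3.6/(3.6 + 1.4) = 0.72; seller share = |εd|/(εs + |εd|) = 0.28.
So producers capture 0.28 of the subsidy.

Producer share = 0.28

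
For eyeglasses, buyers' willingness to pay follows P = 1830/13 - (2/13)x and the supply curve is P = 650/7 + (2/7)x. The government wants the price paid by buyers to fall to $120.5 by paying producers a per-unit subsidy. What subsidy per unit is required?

At a buyer price of 120.5, quantity demanded is 915 − 6.5·120.5 = 131.75.
Sellers supply 131.75 only when they receive Ps = 650/7 + (2/7)·131.75 = 130.5.
s = Ps − Pb = 130.5 − 120.5 = 10.

Required subsidy s = $10 per unit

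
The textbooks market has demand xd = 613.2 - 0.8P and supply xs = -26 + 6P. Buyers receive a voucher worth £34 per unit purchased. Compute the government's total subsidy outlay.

Government cost = £19108

Pre-subsidy: 613.2 - 0.8P = -26 + 6P gives P* = 94, x* = 538.
With the rebate, buyers effectively pay Pb = Ps − 34, where Ps is the price sellers receive.
Demand in terms of Ps becomes xd = 613.2 − 0.8(Ps − 34) = 640.4 - 0.8Ps. Setting this equal to supply: 640.4 - 0.8Ps = -26 + 6Ps, so Ps = 98.
Buyers pay Pb = 98 − 34 = 64; x' = -26 + 6·98 = 562.
Government outlay = subsidy × quantity = 34 × 562 = 19108.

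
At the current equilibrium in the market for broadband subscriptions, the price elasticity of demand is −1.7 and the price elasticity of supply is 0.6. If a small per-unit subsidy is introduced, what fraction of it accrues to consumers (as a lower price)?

For a small subsidy around the equilibrium, the benefit split depends on the relative slopes, which at a point are proportional to the elasticities.
Buyer share = εs/(εs + |εd|) = 0.6/(0.6 + 1.7) = 6/23; seller share = |εd|/(εs + |εd|) = 17/23.

Consumer share = 6/23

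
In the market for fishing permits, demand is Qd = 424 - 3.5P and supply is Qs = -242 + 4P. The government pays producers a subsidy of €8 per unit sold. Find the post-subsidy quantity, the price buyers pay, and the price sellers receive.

Q' = 1922/15; buyers pay 1268/15; sellers receive 1388/15

Pre-subsidy: 424 - 3.5P = -242 + 4P gives P* = 88.8, Q* = 113.2.
With the subsidy, sellers receive Ps = Pb + 8 for each unit, where Pb is the price buyers pay.
Supply in terms of Pb becomes Qs = -242 + 4(Pb + 8) = -210 + 4Pb. Setting this equal to demand: 424 - 3.5Pb = -210 + 4Pb, so Pb = 1268/15.
Sellers receive Ps = 1268/15 + 8 = 1388/15; Q' = 424 − 3.5·(1268/15) = 1922/15.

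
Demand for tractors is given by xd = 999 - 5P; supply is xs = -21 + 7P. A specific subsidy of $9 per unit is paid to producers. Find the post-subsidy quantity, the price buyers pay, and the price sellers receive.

x' = 600.25; buyers pay $79.75; sellers receive $88.75

Pre-subsidy: 999 - 5P = -21 + 7P gives P* = 85, x* = 574.
With the subsidy, sellers receive Ps = Pb + 9 for each unit, where Pb is the price buyers pay.
Supply in terms of Pb becomes xs = -21 + 7(Pb + 9) = 42 + 7Pb. Setting this equal to demand: 999 - 5Pb = 42 + 7Pb, so Pb = 79.75.
Sellers receive Ps = 79.75 + 9 = 88.75; x' = 999 − 5·79.75 = 600.25.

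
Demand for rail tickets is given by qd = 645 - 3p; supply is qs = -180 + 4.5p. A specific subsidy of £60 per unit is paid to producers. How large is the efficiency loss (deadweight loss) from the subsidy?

Pre-subsidy: 645 - 3p = -180 + 4.5p gives p* = 110, q* = 315.
With the subsidy, sellers receive ps = pb + 60 for each unit, where pb is the price buyers pay.
Supply in terms of pb becomes qs = -180 + 4.5(pb + 60) = 90 + 4.5pb. Setting this equal to demand: 645 - 3pb = 90 + 4.5pb, so pb = 74.
Sellers receive ps = 74 + 60 = 134; q' = 645 − 3·74 = 423.
The subsidy expands output by 423 − 315 = 108 past the efficient level; on those units the gap between marginal cost and willingness to pay runs from 0 up to 60.
DWL = ½ × 60 × 108 = 3240.

Deadweight loss = £3240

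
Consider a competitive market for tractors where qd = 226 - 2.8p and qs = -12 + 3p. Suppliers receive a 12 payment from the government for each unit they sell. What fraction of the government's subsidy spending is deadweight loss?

Pre-subsidy: 226 - 2.8p = -12 + 3p gives p* = 1190/29, q* = 3222/29.
With the subsidy, sellers receive ps = pb + 12 for each unit, where pb is the price buyers pay.
Supply in terms of pb becomes qs = -12 + 3(pb + 12) = 24 + 3pb. Setting this equal to demand: 226 - 2.8pb = 24 + 3pb, so pb = 1010/29.
Sellers receive ps = 1010/29 + 12 = 1358/29; q' = 226 − 2.8·(1010/29) = 3726/29.
ΔCS = ½(3222/29 + 3726/29)(1190/29 − 1010/29) = 625320/841; ΔPS = ½(3222/29 + 3726/29)(1358/29 − 1190/29) = 583632/841.
Government spending = 12 × 3726/29 = 44712/29.
DWL = ½ × 12 × (3726/29 − 3222/29) = 3024/29; fraction = (3024/29) / (44712/29) = 14/207.

DWL / government spending = 14/207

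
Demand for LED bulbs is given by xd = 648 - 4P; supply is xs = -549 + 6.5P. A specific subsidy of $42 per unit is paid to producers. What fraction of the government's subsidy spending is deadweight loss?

DWL / government spending = 13/74

Pre-subsidy: 648 - 4P = -549 + 6.5P gives P* = 114, x* = 192.
With the subsidy, sellers receive Ps = Pb + 42 for each unit, where Pb is the price buyers pay.
Supply in terms of Pb becomes xs = -549 + 6.5(Pb + 42) = -276 + 6.5Pb. Setting this equal to demand: 648 - 4Pb = -276 + 6.5Pb, so Pb = 88.
Sellers receive Ps = 88 + 42 = 130; x' = 648 − 4·88 = 296.
ΔCS = ½(192 + 296)(114 − 88) = 6344; ΔPS = ½(192 + 296)(130 − 114) = 3904.
Government spending = 42 × 296 = 12432.
DWL = ½ × 42 × (296 − 192) = 2184; fraction = 2184 / 12432 = 13/74.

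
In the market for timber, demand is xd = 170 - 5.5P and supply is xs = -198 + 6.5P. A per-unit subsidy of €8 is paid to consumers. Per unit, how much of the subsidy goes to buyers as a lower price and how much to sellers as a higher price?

Pre-subsidy: 170 - 5.5P = -198 + 6.5P gives P* = 92/3, x* = 4/3.
With the rebate, buyers effectively pay Pb = Ps − 8, where Ps is the price sellers receive.
Demand in terms of Ps becomes xd = 170 − 5.5(Ps − 8) = 214 - 5.5Ps. Setting this equal to supply: 214 - 5.5Ps = -198 + 6.5Ps, so Ps = 103/3.
Buyers pay Pb = 103/3 − 8 = 79/3; x' = -198 + 6.5·(103/3) = 151/6.
Buyers' price falls by P* − Pb = 92/3 − 79/3 = 13/3; sellers' price rises by Ps − P* = 103/3 − 92/3 = 11/3.

Buyers gain 13/3 per unit; sellers gain 11/3 per unit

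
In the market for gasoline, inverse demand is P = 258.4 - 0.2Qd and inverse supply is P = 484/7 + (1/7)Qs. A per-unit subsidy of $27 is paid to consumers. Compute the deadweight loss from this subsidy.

Deadweight loss = $1063.125

Pre-subsidy: 258.4 - 0.2Q = 484/7 + (1/7)Q gives Q* = 552 and P* = 148.
With the rebate, buyers effectively pay Pb = Ps − 27, where Ps is the price sellers receive.
On the curves, Pb = 258.4 - 0.2Q and Ps = 484/7 + (1/7)Q; the wedge Ps − Pb = 27 gives 484/7 + (1/7)Q − (258.4 - 0.2Q) = 27, so Q' = 630.75.
Then Pb = 258.4 − 0.2·630.75 = 132.25 and Ps = 484/7 + (1/7)·630.75 = 159.25.
The subsidy expands output by 630.75 − 552 = 78.75 past the efficient level; on those units the gap between marginal cost and willingness to pay runs from 0 up to 27.
DWL = ½ × 27 × 78.75 = 1063.125.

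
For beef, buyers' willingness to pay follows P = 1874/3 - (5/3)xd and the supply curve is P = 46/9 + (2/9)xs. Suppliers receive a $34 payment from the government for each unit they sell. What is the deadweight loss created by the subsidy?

Deadweight loss = $306

Pre-subsidy: 1874/3 - (5/3)x = 46/9 + (2/9)x gives x* = 328 and P* = 78.
With the subsidy, sellers receive Ps = Pb + 34 for each unit, where Pb is the price buyers pay.
On the curves, Pb = 1874/3 - (5/3)x and Ps = 46/9 + (2/9)x; the wedge Ps − Pb = 34 gives 46/9 + (2/9)x − (1874/3 - (5/3)x) = 34, so x' = 346.
Then Pb = 1874/3 − (5/3)·346 = 48 and Ps = 46/9 + (2/9)·346 = 82.
The subsidy expands output by 346 − 328 = 18 past the efficient level; on those units the gap between marginal cost and willingness to pay runs from 0 up to 34.
DWL = ½ × 34 × 18 = 306.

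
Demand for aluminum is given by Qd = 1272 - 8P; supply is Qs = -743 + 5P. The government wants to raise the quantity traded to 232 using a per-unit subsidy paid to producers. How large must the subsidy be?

Required subsidy s = 65 per unit

At Q = 232, invert demand for the buyer price: Pb = (1272 − 232)/8 = 130; invert supply for the seller price: Ps = (232 − (-743))/5 = 195.
The subsidy must fill the gap: s = Ps − Pb = 195 − 130 = 65.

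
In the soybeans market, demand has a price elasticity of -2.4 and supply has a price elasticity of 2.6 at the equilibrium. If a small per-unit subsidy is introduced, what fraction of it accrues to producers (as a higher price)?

Producer share = 0.48

For a small subsidy around the equilibrium, the benefit split depends on the relative slopes, which at a point are proportional to the elasticities.
Buyer share = εs/(εs + |εd|) = 2.6/(2.6 + 2.4) = 0.52; seller share = |εd|/(εs + |εd|) = 0.48.
So producers capture 0.48 of the subsidy.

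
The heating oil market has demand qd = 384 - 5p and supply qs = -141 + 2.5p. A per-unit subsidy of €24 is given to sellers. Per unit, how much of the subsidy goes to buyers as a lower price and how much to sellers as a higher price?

Pre-subsidy: 384 - 5p = -141 + 2.5p gives p* = 70, q* = 34.
With the subsidy, sellers receive ps = pb + 24 for each unit, where pb is the price buyers pay.
Supply in terms of pb becomes qs = -141 + 2.5(pb + 24) = -81 + 2.5pb. Setting this equal to demand: 384 - 5pb = -81 + 2.5pb, so pb = 62.
Sellers receive ps = 62 + 24 = 86; q' = 384 − 5·62 = 74.
Buyers' price falls by p* − pb = 70 − 62 = 8; sellers' price rises by ps − p* = 86 − 70 = 16.

Buyers gain €8 per unit; sellers gain €16 per unit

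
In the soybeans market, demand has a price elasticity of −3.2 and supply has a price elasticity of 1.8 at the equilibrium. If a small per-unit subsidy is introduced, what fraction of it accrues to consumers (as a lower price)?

Consumer share = 0.36

For a small subsidy around the equilibrium, the benefit split depends on the relative slopes, which at a point are proportional to the elasticities.
Buyer share = εs/(εs + |εd|) = 1.8/(1.8 + 3.2) = 0.36; seller share = |εd|/(εs + |εd|) = 0.64.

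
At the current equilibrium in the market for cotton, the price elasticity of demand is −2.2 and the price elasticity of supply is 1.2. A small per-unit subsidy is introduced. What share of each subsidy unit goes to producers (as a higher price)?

Producer share = 11/17

For a small subsidy around the equilibrium, the benefit split depends on the relative slopes, which at a point are proportional to the elasticities.
Buyer share = εs/(εs + |εd|) = 1.2/(1.2 + 2.2) = 6/17; seller share = |εd|/(εs + |εd|) = 11/17.
So producers capture 11/17 of the subsidy.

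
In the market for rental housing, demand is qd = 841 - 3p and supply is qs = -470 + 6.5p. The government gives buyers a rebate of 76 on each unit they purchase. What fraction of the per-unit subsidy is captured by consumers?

Consumer share = 13/19

Pre-subsidy: 841 - 3p = -470 + 6.5p gives p* = 138, q* = 427.
With the rebate, buyers effectively pay pb = ps − 76, where ps is the price sellers receive.
Demand in terms of ps becomes qd = 841 − 3(ps − 76) = 1069 - 3ps. Setting this equal to supply: 1069 - 3ps = -470 + 6.5ps, so ps = 162.
Buyers pay pb = 162 − 76 = 86; q' = -470 + 6.5·162 = 583.
Buyers' price falls by p* − pb = 138 − 86 = 52; sellers' price rises by ps − p* = 162 − 138 = 24.
So consumers capture 52/76 = 13/19 of each unit of subsidy.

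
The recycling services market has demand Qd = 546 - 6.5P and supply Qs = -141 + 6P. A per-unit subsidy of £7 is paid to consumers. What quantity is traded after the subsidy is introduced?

Pre-subsidy: 546 - 6.5P = -141 + 6P gives P* = 54.96, Q* = 188.76.
With the rebate, buyers effectively pay Pb = Ps − 7, where Ps is the price sellers receive.
Demand in terms of Ps becomes Qd = 546 − 6.5(Ps − 7) = 591.5 - 6.5Ps. Setting this equal to supply: 591.5 - 6.5Ps = -141 + 6Ps, so Ps = 58.6.
Buyers pay Pb = 58.6 − 7 = 51.6; Q' = -141 + 6·58.6 = 210.6.

Q' = 210.6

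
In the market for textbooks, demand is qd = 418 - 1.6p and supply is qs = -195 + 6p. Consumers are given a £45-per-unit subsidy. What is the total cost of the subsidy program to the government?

Pre-subsidy: 418 - 1.6p = -195 + 6p gives p* = 3065/38, q* = 5490/19.
With the rebate, buyers effectively pay pb = ps − 45, where ps is the price sellers receive.
Demand in terms of ps becomes qd = 418 − 1.6(ps − 45) = 490 - 1.6ps. Setting this equal to supply: 490 - 1.6ps = -195 + 6ps, so ps = 3425/38.
Buyers pay pb = 3425/38 − 45 = 1715/38; q' = -195 + 6·(3425/38) = 6570/19.
Government outlay = subsidy × quantity = 45 × 6570/19 = 295650/19.

Government cost = 295650/19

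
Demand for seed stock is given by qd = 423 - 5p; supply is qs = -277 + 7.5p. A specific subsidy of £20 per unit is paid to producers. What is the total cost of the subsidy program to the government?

Pre-subsidy: 423 - 5p = -277 + 7.5p gives p* = 56, q* = 143.
With the subsidy, sellers receive ps = pb + 20 for each unit, where pb is the price buyers pay.
Supply in terms of pb becomes qs = -277 + 7.5(pb + 20) = -127 + 7.5pb. Setting this equal to demand: 423 - 5pb = -127 + 7.5pb, so pb = 44.
Sellers receive ps = 44 + 20 = 64; q' = 423 − 5·44 = 203.
Government outlay = subsidy × quantity = 20 × 203 = 4060.

Government cost = £4060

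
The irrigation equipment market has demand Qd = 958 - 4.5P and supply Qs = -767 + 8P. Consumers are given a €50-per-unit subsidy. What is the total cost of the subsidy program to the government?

Pre-subsidy: 958 - 4.5P = -767 + 8P gives P* = 138, Q* = 337.
With the rebate, buyers effectively pay Pb = Ps − 50, where Ps is the price sellers receive.
Demand in terms of Ps becomes Qd = 958 − 4.5(Ps − 50) = 1183 - 4.5Ps. Setting this equal to supply: 1183 - 4.5Ps = -767 + 8Ps, so Ps = 156.
Buyers pay Pb = 156 − 50 = 106; Q' = -767 + 8·156 = 481.
Government outlay = subsidy × quantity = 50 × 481 = 24050.

Government cost = €24050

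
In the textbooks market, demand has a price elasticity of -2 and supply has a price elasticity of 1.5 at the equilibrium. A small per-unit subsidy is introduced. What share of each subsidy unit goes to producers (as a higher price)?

Producer share = 4/7

For a small subsidy around the equilibrium, the benefit split depends on the relative slopes, which at a point are proportional to the elasticities.
Buyer share = εs/(εs + |εd|) = 1.5/(1.5 + 2) = 3/7; seller share = |εd|/(εs + |εd|) = 4/7.
So producers capture 4/7 of the subsidy.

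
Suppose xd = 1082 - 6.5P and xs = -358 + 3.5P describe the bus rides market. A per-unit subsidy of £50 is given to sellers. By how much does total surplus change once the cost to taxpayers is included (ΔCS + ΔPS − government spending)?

Net change in total surplus = -£2843.75

Pre-subsidy: 1082 - 6.5P = -358 + 3.5P gives P* = 144, x* = 146.
With the subsidy, sellers receive Ps = Pb + 50 for each unit, where Pb is the price buyers pay.
Supply in terms of Pb becomes xs = -358 + 3.5(Pb + 50) = -183 + 3.5Pb. Setting this equal to demand: 1082 - 6.5Pb = -183 + 3.5Pb, so Pb = 126.5.
Sellers receive Ps = 126.5 + 50 = 176.5; x' = 1082 − 6.5·126.5 = 259.75.
ΔCS = ½(146 + 259.75)(144 − 126.5) = 3550.3125; ΔPS = ½(146 + 259.75)(176.5 − 144) = 6593.4375.
Government spending = 50 × 259.75 = 12987.5.
Net change = 3550.3125 + 6593.4375 − 12987.5 = -2843.75. The loss equals the DWL triangle ½·50·113.75.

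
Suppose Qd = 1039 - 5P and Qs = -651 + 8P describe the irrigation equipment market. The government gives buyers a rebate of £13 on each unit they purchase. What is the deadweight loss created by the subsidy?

Pre-subsidy: 1039 - 5P = -651 + 8P gives P* = 130, Q* = 389.
With the rebate, buyers effectively pay Pb = Ps − 13, where Ps is the price sellers receive.
Demand in terms of Ps becomes Qd = 1039 − 5(Ps − 13) = 1104 - 5Ps. Setting this equal to supply: 1104 - 5Ps = -651 + 8Ps, so Ps = 135.
Buyers pay Pb = 135 − 13 = 122; Q' = -651 + 8·135 = 429.
The subsidy expands output by 429 − 389 = 40 past the efficient level; on those units the gap between marginal cost and willingness to pay runs from 0 up to 13.
DWL = ½ × 13 × 40 = 260.

Deadweight loss = £260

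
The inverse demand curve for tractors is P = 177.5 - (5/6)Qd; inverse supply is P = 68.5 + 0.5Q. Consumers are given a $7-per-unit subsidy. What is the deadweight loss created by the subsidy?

Pre-subsidy: 177.5 - (5/6)Q = 68.5 + 0.5Q gives Q* = 81.75 and P* = 109.375.
With the rebate, buyers effectively pay Pb = Ps − 7, where Ps is the price sellers receive.
On the curves, Pb = 177.5 - (5/6)Q and Ps = 68.5 + 0.5Q; the wedge Ps − Pb = 7 gives 68.5 + 0.5Q − (177.5 - (5/6)Q) = 7, so Q' = 87.
Then Pb = 177.5 − (5/6)·87 = 105 and Ps = 68.5 + 0.5·87 = 112.
The subsidy expands output by 87 − 81.75 = 5.25 past the efficient level; on those units the gap between marginal cost and willingness to pay runs from 0 up to 7.
DWL = ½ × 7 × 5.25 = 18.375.

Deadweight loss = $18.375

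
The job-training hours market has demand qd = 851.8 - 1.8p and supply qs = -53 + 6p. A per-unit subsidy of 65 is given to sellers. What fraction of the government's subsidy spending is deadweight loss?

DWL / government spending = 45/733

Pre-subsidy: 851.8 - 1.8p = -53 + 6p gives p* = 116, q* = 643.
With the subsidy, sellers receive ps = pb + 65 for each unit, where pb is the price buyers pay.
Supply in terms of pb becomes qs = -53 + 6(pb + 65) = 337 + 6pb. Setting this equal to demand: 851.8 - 1.8pb = 337 + 6pb, so pb = 66.
Sellers receive ps = 66 + 65 = 131; q' = 851.8 − 1.8·66 = 733.
ΔCS = ½(643 + 733)(116 − 66) = 34400; ΔPS = ½(643 + 733)(131 − 116) = 10320.
Government spending = 65 × 733 = 47645.
DWL = ½ × 65 × (733 − 643) = 2925; fraction = 2925 / 47645 = 45/733.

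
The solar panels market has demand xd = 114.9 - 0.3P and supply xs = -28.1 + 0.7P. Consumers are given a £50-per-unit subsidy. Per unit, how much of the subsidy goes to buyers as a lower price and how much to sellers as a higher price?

Buyers gain £35 per unit; sellers gain £15 per unit

Pre-subsidy: 114.9 - 0.3P = -28.1 + 0.7P gives P* = 143, x* = 72.
With the rebate, buyers effectively pay Pb = Ps − 50, where Ps is the price sellers receive.
Demand in terms of Ps becomes xd = 114.9 − 0.3(Ps − 50) = 129.9 - 0.3Ps. Setting this equal to supply: 129.9 - 0.3Ps = -28.1 + 0.7Ps, so Ps = 158.
Buyers pay Pb = 158 − 50 = 108; x' = -28.1 + 0.7·158 = 82.5.
Buyers' price falls by P* − Pb = 143 − 108 = 35; sellers' price rises by Ps − P* = 158 − 143 = 15.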